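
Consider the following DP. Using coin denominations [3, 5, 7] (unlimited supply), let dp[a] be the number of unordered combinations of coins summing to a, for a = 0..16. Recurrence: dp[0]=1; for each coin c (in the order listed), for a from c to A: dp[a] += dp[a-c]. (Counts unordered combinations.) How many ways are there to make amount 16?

after  coin     0     1     2     3     4     5     6     7     8     9    10    11    12    13    14    15    16
          3     1     0     0     1     0     0     1     0     0     1     0     0     1     0     0     1     0
          5     1     0     0     1     0     1     1     0     1     1     1     1     1     1     1     2     1
          7     1     0     0     1     0     1     1     1     1     1     2     1     2     2     2     3     2

2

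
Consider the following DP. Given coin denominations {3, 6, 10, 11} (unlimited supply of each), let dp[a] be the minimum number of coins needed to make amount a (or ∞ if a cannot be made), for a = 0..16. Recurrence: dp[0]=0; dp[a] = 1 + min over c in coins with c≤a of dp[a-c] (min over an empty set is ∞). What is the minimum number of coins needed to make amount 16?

2

 a  0  1  2  3  4  5  6  7  8  9 10 11 12 13 14 15 16
dp  0  -  -  1  -  -  1  -  -  2  1  1  2  2  2  3  2
(- denotes ∞ / unreachable)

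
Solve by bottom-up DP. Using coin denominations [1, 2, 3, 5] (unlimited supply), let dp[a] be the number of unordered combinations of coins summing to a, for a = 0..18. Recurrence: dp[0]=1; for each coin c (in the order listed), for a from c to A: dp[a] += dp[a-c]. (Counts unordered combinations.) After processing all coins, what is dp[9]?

16

after  coin     0     1     2     3     4     5     6     7     8     9    10    11    12    13    14    15    16    17    18
          1     1     1     1     1     1     1     1     1     1     1     1     1     1     1     1     1     1     1     1
          2     1     1     2     2     3     3     4     4     5     5     6     6     7     7     8     8     9     9    10
          3     1     1     2     3     4     5     7     8    10    12    14    16    19    21    24    27    30    33    37
          5     1     1     2     3     4     6     8    10    13    16    20    24    29    34    40    47    54    62    71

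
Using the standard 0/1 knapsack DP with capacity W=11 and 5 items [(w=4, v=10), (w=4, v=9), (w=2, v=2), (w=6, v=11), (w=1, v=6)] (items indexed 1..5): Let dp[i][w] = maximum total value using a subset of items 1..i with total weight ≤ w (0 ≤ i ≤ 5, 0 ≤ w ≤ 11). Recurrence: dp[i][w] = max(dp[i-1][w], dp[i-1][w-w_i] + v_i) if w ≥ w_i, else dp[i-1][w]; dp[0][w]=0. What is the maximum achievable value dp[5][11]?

i\w   0   1   2   3   4   5   6   7   8   9  10  11
  0   0   0   0   0   0   0   0   0   0   0   0   0
  1   0   0   0   0  10  10  10  10  10  10  10  10
  2   0   0   0   0  10  10  10  10  19  19  19  19
  3   0   0   2   2  10  10  12  12  19  19  21  21
  4   0   0   2   2  10  10  12  12  19  19  21  21
  5   0   6   6   8  10  16  16  18  19  25  25  27

27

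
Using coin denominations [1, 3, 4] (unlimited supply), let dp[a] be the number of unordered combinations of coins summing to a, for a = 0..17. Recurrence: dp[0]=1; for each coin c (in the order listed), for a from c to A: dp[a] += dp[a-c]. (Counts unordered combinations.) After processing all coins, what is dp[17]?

18

after  coin     0     1     2     3     4     5     6     7     8     9    10    11    12    13    14    15    16    17
          1     1     1     1     1     1     1     1     1     1     1     1     1     1     1     1     1     1     1
          3     1     1     1     2     2     2     3     3     3     4     4     4     5     5     5     6     6     6
          4     1     1     1     2     3     3     4     5     6     7     8     9    11    12    13    15    17    18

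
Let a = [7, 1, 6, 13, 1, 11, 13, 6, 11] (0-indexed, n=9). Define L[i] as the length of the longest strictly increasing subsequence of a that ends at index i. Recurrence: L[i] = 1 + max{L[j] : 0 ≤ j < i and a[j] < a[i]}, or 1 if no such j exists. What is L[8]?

3

   i    0    1    2    3    4    5    6    7    8
a[i]    7    1    6   13    1   11   13    6   11
L[i]    1    1    2    3    1    3    4    2    3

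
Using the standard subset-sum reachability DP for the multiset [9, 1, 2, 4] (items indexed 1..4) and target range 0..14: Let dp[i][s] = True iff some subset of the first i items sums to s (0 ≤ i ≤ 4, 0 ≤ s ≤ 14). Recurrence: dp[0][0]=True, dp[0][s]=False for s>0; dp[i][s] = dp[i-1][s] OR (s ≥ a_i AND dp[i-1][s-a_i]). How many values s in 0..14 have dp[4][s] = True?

14

i\s   0   1   2   3   4   5   6   7   8   9  10  11  12  13  14
  0   T   F   F   F   F   F   F   F   F   F   F   F   F   F   F
  1   T   F   F   F   F   F   F   F   F   T   F   F   F   F   F
  2   T   T   F   F   F   F   F   F   F   T   T   F   F   F   F
  3   T   T   T   T   F   F   F   F   F   T   T   T   T   F   F
  4   T   T   T   T   T   T   T   T   F   T   T   T   T   T   T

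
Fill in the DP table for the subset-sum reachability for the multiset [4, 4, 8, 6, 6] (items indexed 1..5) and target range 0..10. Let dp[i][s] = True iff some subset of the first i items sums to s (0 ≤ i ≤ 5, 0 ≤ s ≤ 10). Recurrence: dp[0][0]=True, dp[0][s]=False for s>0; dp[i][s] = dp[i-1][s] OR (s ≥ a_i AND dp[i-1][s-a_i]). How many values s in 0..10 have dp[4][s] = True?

i\s   0   1   2   3   4   5   6   7   8   9  10
  0   T   F   F   F   F   F   F   F   F   F   F
  1   T   F   F   F   T   F   F   F   F   F   F
  2   T   F   F   F   T   F   F   F   T   F   F
  3   T   F   F   F   T   F   F   F   T   F   F
  4   T   F   F   F   T   F   T   F   T   F   T
  5   T   F   F   F   T   F   T   F   T   F   T

5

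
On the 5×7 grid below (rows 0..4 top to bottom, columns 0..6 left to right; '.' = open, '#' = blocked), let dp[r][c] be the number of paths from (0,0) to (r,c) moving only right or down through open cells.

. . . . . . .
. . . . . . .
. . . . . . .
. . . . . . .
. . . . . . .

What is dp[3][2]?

r\c   0   1   2   3   4   5   6
  0   1   1   1   1   1   1   1
  1   1   2   3   4   5   6   7
  2   1   3   6  10  15  21  28
  3   1   4  10  20  35  56  84
  4   1   5  15  35  70 126 210

10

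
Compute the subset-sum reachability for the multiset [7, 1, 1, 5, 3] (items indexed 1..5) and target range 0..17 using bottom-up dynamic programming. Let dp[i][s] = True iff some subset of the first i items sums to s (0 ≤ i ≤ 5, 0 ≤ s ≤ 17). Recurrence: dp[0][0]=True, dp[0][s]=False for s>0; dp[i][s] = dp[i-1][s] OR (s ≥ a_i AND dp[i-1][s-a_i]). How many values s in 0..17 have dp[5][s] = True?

18

i\s   0   1   2   3   4   5   6   7   8   9  10  11  12  13  14  15  16  17
  0   T   F   F   F   F   F   F   F   F   F   F   F   F   F   F   F   F   F
  1   T   F   F   F   F   F   F   T   F   F   F   F   F   F   F   F   F   F
  2   T   T   F   F   F   F   F   T   T   F   F   F   F   F   F   F   F   F
  3   T   T   T   F   F   F   F   T   T   T   F   F   F   F   F   F   F   F
  4   T   T   T   F   F   T   T   T   T   T   F   F   T   T   T   F   F   F
  5   T   T   T   T   T   T   T   T   T   T   T   T   T   T   T   T   T   T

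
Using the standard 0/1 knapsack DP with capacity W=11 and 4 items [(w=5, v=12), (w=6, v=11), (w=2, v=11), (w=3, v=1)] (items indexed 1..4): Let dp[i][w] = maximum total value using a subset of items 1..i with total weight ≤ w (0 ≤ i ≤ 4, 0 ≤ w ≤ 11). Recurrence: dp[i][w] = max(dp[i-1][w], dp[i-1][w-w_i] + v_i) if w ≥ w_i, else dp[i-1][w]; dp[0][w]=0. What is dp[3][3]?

11

i\w   0   1   2   3   4   5   6   7   8   9  10  11
  0   0   0   0   0   0   0   0   0   0   0   0   0
  1   0   0   0   0   0  12  12  12  12  12  12  12
  2   0   0   0   0   0  12  12  12  12  12  12  23
  3   0   0  11  11  11  12  12  23  23  23  23  23
  4   0   0  11  11  11  12  12  23  23  23  24  24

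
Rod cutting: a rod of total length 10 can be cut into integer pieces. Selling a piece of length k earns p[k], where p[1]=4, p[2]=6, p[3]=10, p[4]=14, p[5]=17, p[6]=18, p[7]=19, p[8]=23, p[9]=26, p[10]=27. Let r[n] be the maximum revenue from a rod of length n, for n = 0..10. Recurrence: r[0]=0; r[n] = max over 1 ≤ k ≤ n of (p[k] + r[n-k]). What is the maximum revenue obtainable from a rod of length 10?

40

   n    0    1    2    3    4    5    6    7    8    9   10
r[n]    0    4    8   12   16   20   24   28   32   36   40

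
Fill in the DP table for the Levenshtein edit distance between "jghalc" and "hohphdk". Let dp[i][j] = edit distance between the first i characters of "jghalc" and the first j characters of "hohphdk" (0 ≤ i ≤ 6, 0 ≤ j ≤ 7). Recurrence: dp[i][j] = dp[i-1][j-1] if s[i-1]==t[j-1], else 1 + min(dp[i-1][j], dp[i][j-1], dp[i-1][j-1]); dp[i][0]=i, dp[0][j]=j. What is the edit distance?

   ''  h  o  h  p  h  d  k
''  0  1  2  3  4  5  6  7
 j  1  1  2  3  4  5  6  7
 g  2  2  2  3  4  5  6  7
 h  3  2  3  2  3  4  5  6
 a  4  3  3  3  3  4  5  6
 l  5  4  4  4  4  4  5  6
 c  6  5  5  5  5  5  5  6

6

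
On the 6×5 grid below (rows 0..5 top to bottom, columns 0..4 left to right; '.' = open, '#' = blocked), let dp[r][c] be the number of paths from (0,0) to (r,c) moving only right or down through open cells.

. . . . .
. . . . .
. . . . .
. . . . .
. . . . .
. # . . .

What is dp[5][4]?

120

r\c   0   1   2   3   4
  0   1   1   1   1   1
  1   1   2   3   4   5
  2   1   3   6  10  15
  3   1   4  10  20  35
  4   1   5  15  35  70
  5   1   0  15  50 120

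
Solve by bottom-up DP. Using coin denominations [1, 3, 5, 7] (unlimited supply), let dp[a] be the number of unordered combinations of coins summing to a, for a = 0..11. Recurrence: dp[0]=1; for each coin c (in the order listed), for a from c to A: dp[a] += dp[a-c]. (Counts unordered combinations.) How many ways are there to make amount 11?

after  coin     0     1     2     3     4     5     6     7     8     9    10    11
          1     1     1     1     1     1     1     1     1     1     1     1     1
          3     1     1     1     2     2     2     3     3     3     4     4     4
          5     1     1     1     2     2     3     4     4     5     6     7     8
          7     1     1     1     2     2     3     4     5     6     7     9    10

10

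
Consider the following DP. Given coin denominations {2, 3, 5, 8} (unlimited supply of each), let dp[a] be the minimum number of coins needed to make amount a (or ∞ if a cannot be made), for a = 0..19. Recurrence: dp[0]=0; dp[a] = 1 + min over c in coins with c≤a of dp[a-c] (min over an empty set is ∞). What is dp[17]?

 a  0  1  2  3  4  5  6  7  8  9 10 11 12 13 14 15 16 17 18 19
dp  0  -  1  1  2  1  2  2  1  3  2  2  3  2  3  3  2  4  3  3
(- denotes ∞ / unreachable)

4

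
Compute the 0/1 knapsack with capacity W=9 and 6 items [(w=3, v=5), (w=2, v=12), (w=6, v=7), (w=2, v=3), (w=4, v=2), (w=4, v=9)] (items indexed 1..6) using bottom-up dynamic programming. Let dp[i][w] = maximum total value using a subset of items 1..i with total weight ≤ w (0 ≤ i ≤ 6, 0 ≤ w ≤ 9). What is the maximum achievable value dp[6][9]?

i\w   0   1   2   3   4   5   6   7   8   9
  0   0   0   0   0   0   0   0   0   0   0
  1   0   0   0   5   5   5   5   5   5   5
  2   0   0  12  12  12  17  17  17  17  17
  3   0   0  12  12  12  17  17  17  19  19
  4   0   0  12  12  15  17  17  20  20  20
  5   0   0  12  12  15  17  17  20  20  20
  6   0   0  12  12  15  17  21  21  24  26

26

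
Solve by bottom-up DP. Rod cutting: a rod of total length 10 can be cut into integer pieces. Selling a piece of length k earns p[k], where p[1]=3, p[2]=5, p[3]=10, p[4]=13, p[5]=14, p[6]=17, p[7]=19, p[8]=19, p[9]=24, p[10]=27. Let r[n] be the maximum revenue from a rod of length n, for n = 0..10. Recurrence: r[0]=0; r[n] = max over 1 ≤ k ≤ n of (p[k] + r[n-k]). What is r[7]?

23

   n    0    1    2    3    4    5    6    7    8    9   10
r[n]    0    3    6   10   13   16   20   23   26   30   33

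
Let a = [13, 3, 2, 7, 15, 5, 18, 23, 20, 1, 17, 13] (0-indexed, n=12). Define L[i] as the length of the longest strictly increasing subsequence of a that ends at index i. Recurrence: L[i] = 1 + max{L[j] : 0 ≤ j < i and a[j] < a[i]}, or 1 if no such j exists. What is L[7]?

   i    0    1    2    3    4    5    6    7    8    9   10   11
a[i]   13    3    2    7   15    5   18   23   20    1   17   13
L[i]    1    1    1    2    3    2    4    5    5    1    4    3

5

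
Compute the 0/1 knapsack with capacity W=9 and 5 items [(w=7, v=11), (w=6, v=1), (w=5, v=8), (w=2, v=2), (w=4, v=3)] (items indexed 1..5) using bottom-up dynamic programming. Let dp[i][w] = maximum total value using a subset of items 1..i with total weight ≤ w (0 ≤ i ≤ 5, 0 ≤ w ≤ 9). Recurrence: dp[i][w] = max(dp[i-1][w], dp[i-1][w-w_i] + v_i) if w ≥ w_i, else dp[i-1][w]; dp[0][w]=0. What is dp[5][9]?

i\w   0   1   2   3   4   5   6   7   8   9
  0   0   0   0   0   0   0   0   0   0   0
  1   0   0   0   0   0   0   0  11  11  11
  2   0   0   0   0   0   0   1  11  11  11
  3   0   0   0   0   0   8   8  11  11  11
  4   0   0   2   2   2   8   8  11  11  13
  5   0   0   2   2   3   8   8  11  11  13

13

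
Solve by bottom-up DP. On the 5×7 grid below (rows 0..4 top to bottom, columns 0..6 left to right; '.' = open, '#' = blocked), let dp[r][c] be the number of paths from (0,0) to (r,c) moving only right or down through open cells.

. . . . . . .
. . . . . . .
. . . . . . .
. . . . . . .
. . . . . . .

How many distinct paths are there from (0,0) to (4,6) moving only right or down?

210

r\c   0   1   2   3   4   5   6
  0   1   1   1   1   1   1   1
  1   1   2   3   4   5   6   7
  2   1   3   6  10  15  21  28
  3   1   4  10  20  35  56  84
  4   1   5  15  35  70 126 210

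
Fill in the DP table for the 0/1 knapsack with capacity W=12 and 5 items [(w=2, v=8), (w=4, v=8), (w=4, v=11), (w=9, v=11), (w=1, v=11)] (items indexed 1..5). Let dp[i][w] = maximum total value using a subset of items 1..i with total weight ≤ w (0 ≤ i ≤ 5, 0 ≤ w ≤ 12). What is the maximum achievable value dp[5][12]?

38

i\w   0   1   2   3   4   5   6   7   8   9  10  11  12
  0   0   0   0   0   0   0   0   0   0   0   0   0   0
  1   0   0   8   8   8   8   8   8   8   8   8   8   8
  2   0   0   8   8   8   8  16  16  16  16  16  16  16
  3   0   0   8   8  11  11  19  19  19  19  27  27  27
  4   0   0   8   8  11  11  19  19  19  19  27  27  27
  5   0  11  11  19  19  22  22  30  30  30  30  38  38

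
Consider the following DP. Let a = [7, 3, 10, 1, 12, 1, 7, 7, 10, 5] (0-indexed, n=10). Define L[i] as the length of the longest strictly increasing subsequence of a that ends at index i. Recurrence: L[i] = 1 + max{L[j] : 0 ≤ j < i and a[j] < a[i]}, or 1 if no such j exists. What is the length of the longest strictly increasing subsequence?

3

   i    0    1    2    3    4    5    6    7    8    9
a[i]    7    3   10    1   12    1    7    7   10    5
L[i]    1    1    2    1    3    1    2    2    3    2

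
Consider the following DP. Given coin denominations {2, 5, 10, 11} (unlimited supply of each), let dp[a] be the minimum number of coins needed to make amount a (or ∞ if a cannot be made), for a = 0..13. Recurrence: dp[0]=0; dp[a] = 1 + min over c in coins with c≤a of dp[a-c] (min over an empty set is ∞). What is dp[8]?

 a  0  1  2  3  4  5  6  7  8  9 10 11 12 13
dp  0  -  1  -  2  1  3  2  4  3  1  1  2  2
(- denotes ∞ / unreachable)

4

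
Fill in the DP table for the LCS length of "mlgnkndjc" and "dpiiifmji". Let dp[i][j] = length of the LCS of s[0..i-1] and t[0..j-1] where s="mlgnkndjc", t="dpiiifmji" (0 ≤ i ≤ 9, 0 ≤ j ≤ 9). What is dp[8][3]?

   ''  d  p  i  i  i  f  m  j  i
''  0  0  0  0  0  0  0  0  0  0
 m  0  0  0  0  0  0  0  1  1  1
 l  0  0  0  0  0  0  0  1  1  1
 g  0  0  0  0  0  0  0  1  1  1
 n  0  0  0  0  0  0  0  1  1  1
 k  0  0  0  0  0  0  0  1  1  1
 n  0  0  0  0  0  0  0  1  1  1
 d  0  1  1  1  1  1  1  1  1  1
 j  0  1  1  1  1  1  1  1  2  2
 c  0  1  1  1  1  1  1  1  2  2

1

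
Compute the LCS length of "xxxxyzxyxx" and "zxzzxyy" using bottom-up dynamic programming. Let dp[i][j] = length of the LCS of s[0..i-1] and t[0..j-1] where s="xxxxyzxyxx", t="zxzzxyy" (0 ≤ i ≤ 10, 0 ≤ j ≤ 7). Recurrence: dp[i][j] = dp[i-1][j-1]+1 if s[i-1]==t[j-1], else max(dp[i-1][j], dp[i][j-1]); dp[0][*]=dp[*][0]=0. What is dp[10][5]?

3

   ''  z  x  z  z  x  y  y
''  0  0  0  0  0  0  0  0
 x  0  0  1  1  1  1  1  1
 x  0  0  1  1  1  2  2  2
 x  0  0  1  1  1  2  2  2
 x  0  0  1  1  1  2  2  2
 y  0  0  1  1  1  2  3  3
 z  0  1  1  2  2  2  3  3
 x  0  1  2  2  2  3  3  3
 y  0  1  2  2  2  3  4  4
 x  0  1  2  2  2  3  4  4
 x  0  1  2  2  2  3  4  4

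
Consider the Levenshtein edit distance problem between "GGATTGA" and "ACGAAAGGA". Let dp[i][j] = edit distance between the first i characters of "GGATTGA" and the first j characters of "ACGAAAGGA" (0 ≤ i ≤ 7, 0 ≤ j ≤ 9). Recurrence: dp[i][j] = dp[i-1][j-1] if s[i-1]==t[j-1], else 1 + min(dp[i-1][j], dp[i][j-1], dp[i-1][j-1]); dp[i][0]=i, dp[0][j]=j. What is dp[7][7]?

5

   ''  A  C  G  A  A  A  G  G  A
''  0  1  2  3  4  5  6  7  8  9
 G  1  1  2  2  3  4  5  6  7  8
 G  2  2  2  2  3  4  5  5  6  7
 A  3  2  3  3  2  3  4  5  6  6
 T  4  3  3  4  3  3  4  5  6  7
 T  5  4  4  4  4  4  4  5  6  7
 G  6  5  5  4  5  5  5  4  5  6
 A  7  6  6  5  4  5  5  5  5  5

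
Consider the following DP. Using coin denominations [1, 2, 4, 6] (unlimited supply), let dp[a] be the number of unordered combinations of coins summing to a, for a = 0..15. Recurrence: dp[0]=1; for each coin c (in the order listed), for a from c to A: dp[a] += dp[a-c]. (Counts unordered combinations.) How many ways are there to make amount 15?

after  coin     0     1     2     3     4     5     6     7     8     9    10    11    12    13    14    15
          1     1     1     1     1     1     1     1     1     1     1     1     1     1     1     1     1
          2     1     1     2     2     3     3     4     4     5     5     6     6     7     7     8     8
          4     1     1     2     2     4     4     6     6     9     9    12    12    16    16    20    20
          6     1     1     2     2     4     4     7     7    11    11    16    16    23    23    31    31

31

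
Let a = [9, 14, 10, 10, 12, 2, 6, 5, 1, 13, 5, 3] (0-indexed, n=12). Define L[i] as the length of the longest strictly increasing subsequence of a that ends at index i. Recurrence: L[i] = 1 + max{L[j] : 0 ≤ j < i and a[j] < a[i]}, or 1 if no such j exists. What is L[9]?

4

   i    0    1    2    3    4    5    6    7    8    9   10   11
a[i]    9   14   10   10   12    2    6    5    1   13    5    3
L[i]    1    2    2    2    3    1    2    2    1    4    2    2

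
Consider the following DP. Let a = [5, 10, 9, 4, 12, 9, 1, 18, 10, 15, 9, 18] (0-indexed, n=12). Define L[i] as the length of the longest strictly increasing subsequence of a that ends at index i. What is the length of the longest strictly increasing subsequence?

   i    0    1    2    3    4    5    6    7    8    9   10   11
a[i]    5   10    9    4   12    9    1   18   10   15    9   18
L[i]    1    2    2    1    3    2    1    4    3    4    2    5

5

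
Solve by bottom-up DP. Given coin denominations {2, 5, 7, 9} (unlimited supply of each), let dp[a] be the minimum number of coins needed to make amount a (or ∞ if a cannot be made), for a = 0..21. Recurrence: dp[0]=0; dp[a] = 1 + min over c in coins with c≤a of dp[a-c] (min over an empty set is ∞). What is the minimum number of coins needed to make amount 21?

 a  0  1  2  3  4  5  6  7  8  9 10 11 12 13 14 15 16 17 18 19 20 21
dp  0  -  1  -  2  1  3  1  4  1  2  2  2  3  2  3  2  3  2  3  3  3
(- denotes ∞ / unreachable)

3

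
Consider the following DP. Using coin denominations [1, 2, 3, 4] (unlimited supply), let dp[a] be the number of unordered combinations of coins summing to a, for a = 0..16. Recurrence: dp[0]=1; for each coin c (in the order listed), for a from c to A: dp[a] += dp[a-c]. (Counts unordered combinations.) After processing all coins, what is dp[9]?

after  coin     0     1     2     3     4     5     6     7     8     9    10    11    12    13    14    15    16
          1     1     1     1     1     1     1     1     1     1     1     1     1     1     1     1     1     1
          2     1     1     2     2     3     3     4     4     5     5     6     6     7     7     8     8     9
          3     1     1     2     3     4     5     7     8    10    12    14    16    19    21    24    27    30
          4     1     1     2     3     5     6     9    11    15    18    23    27    34    39    47    54    64

18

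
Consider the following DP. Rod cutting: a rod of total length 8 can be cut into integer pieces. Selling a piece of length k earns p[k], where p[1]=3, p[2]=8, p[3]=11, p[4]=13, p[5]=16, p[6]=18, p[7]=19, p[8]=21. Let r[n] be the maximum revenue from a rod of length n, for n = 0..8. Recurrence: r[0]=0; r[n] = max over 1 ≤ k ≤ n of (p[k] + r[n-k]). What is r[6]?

24

   n    0    1    2    3    4    5    6    7    8
r[n]    0    3    8   11   16   19   24   27   32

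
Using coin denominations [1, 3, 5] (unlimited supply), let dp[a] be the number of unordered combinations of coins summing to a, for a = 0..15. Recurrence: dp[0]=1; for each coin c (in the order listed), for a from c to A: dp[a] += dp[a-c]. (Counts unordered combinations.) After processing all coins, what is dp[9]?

6

after  coin     0     1     2     3     4     5     6     7     8     9    10    11    12    13    14    15
          1     1     1     1     1     1     1     1     1     1     1     1     1     1     1     1     1
          3     1     1     1     2     2     2     3     3     3     4     4     4     5     5     5     6
          5     1     1     1     2     2     3     4     4     5     6     7     8     9    10    11    13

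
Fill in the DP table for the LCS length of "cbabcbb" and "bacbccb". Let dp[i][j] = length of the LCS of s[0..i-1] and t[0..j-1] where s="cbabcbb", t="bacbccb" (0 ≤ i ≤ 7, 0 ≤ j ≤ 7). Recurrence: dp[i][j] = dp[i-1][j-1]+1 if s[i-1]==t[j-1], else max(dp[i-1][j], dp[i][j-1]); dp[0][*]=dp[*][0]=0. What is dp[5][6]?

4

   ''  b  a  c  b  c  c  b
''  0  0  0  0  0  0  0  0
 c  0  0  0  1  1  1  1  1
 b  0  1  1  1  2  2  2  2
 a  0  1  2  2  2  2  2  2
 b  0  1  2  2  3  3  3  3
 c  0  1  2  3  3  4  4  4
 b  0  1  2  3  4  4  4  5
 b  0  1  2  3  4  4  4  5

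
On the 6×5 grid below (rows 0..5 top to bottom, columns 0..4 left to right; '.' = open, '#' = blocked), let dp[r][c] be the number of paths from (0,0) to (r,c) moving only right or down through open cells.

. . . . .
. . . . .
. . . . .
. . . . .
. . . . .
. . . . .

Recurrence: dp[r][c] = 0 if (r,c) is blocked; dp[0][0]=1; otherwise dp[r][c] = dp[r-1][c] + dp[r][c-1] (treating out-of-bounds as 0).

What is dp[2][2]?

6

r\c   0   1   2   3   4
  0   1   1   1   1   1
  1   1   2   3   4   5
  2   1   3   6  10  15
  3   1   4  10  20  35
  4   1   5  15  35  70
  5   1   6  21  56 126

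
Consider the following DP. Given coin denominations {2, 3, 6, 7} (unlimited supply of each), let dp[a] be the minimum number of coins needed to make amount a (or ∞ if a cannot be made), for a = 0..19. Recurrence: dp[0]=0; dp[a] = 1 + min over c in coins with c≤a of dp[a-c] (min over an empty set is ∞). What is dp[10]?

 a  0  1  2  3  4  5  6  7  8  9 10 11 12 13 14 15 16 17 18 19
dp  0  -  1  1  2  2  1  1  2  2  2  3  2  2  2  3  3  3  3  3
(- denotes ∞ / unreachable)

2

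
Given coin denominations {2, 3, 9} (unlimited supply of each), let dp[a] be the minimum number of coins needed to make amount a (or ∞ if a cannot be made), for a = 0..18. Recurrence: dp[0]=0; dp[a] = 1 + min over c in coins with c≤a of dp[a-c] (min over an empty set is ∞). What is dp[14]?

3

 a  0  1  2  3  4  5  6  7  8  9 10 11 12 13 14 15 16 17 18
dp  0  -  1  1  2  2  2  3  3  1  4  2  2  3  3  3  4  4  2
(- denotes ∞ / unreachable)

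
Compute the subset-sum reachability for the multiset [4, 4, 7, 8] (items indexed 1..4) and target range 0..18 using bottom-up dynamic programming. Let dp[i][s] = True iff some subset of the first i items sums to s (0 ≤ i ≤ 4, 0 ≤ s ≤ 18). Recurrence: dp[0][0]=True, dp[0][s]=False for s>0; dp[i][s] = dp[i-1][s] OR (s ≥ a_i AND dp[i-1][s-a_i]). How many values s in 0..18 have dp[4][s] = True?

8

i\s   0   1   2   3   4   5   6   7   8   9  10  11  12  13  14  15  16  17  18
  0   T   F   F   F   F   F   F   F   F   F   F   F   F   F   F   F   F   F   F
  1   T   F   F   F   T   F   F   F   F   F   F   F   F   F   F   F   F   F   F
  2   T   F   F   F   T   F   F   F   T   F   F   F   F   F   F   F   F   F   F
  3   T   F   F   F   T   F   F   T   T   F   F   T   F   F   F   T   F   F   F
  4   T   F   F   F   T   F   F   T   T   F   F   T   T   F   F   T   T   F   F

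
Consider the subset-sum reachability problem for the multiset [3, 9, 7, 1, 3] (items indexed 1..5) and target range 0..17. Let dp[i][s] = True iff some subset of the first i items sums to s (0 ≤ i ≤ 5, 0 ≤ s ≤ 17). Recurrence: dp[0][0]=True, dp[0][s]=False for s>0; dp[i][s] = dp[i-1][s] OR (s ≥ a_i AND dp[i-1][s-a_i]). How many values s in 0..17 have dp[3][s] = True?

7

i\s   0   1   2   3   4   5   6   7   8   9  10  11  12  13  14  15  16  17
  0   T   F   F   F   F   F   F   F   F   F   F   F   F   F   F   F   F   F
  1   T   F   F   T   F   F   F   F   F   F   F   F   F   F   F   F   F   F
  2   T   F   F   T   F   F   F   F   F   T   F   F   T   F   F   F   F   F
  3   T   F   F   T   F   F   F   T   F   T   T   F   T   F   F   F   T   F
  4   T   T   F   T   T   F   F   T   T   T   T   T   T   T   F   F   T   T
  5   T   T   F   T   T   F   T   T   T   T   T   T   T   T   T   T   T   T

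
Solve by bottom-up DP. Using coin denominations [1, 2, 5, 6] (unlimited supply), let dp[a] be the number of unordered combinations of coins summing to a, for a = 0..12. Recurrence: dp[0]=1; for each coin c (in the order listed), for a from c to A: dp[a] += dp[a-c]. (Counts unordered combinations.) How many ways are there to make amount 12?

19

after  coin     0     1     2     3     4     5     6     7     8     9    10    11    12
          1     1     1     1     1     1     1     1     1     1     1     1     1     1
          2     1     1     2     2     3     3     4     4     5     5     6     6     7
          5     1     1     2     2     3     4     5     6     7     8    10    11    13
          6     1     1     2     2     3     4     6     7     9    10    13    15    19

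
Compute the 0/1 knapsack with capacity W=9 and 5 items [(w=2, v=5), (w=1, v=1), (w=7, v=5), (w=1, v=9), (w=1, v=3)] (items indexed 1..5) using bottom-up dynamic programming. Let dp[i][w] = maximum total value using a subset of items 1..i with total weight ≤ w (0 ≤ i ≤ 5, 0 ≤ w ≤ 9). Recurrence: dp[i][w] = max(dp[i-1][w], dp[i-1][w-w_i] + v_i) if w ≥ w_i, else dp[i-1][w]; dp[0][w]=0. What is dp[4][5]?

i\w   0   1   2   3   4   5   6   7   8   9
  0   0   0   0   0   0   0   0   0   0   0
  1   0   0   5   5   5   5   5   5   5   5
  2   0   1   5   6   6   6   6   6   6   6
  3   0   1   5   6   6   6   6   6   6  10
  4   0   9  10  14  15  15  15  15  15  15
  5   0   9  12  14  17  18  18  18  18  18

15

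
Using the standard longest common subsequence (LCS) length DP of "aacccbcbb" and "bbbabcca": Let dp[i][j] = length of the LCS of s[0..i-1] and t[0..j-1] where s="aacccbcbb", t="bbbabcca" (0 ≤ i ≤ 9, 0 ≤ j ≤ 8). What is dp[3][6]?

2

   ''  b  b  b  a  b  c  c  a
''  0  0  0  0  0  0  0  0  0
 a  0  0  0  0  1  1  1  1  1
 a  0  0  0  0  1  1  1  1  2
 c  0  0  0  0  1  1  2  2  2
 c  0  0  0  0  1  1  2  3  3
 c  0  0  0  0  1  1  2  3  3
 b  0  1  1  1  1  2  2  3  3
 c  0  1  1  1  1  2  3  3  3
 b  0  1  2  2  2  2  3  3  3
 b  0  1  2  3  3  3  3  3  3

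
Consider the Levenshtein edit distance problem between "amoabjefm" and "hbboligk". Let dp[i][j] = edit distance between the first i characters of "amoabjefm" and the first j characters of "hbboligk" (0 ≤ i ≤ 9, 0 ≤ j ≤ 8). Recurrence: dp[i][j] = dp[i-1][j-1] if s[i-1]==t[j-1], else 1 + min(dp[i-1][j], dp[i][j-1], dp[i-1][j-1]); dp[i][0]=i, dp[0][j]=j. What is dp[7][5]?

6

   ''  h  b  b  o  l  i  g  k
''  0  1  2  3  4  5  6  7  8
 a  1  1  2  3  4  5  6  7  8
 m  2  2  2  3  4  5  6  7  8
 o  3  3  3  3  3  4  5  6  7
 a  4  4  4  4  4  4  5  6  7
 b  5  5  4  4  5  5  5  6  7
 j  6  6  5  5  5  6  6  6  7
 e  7  7  6  6  6  6  7  7  7
 f  8  8  7  7  7  7  7  8  8
 m  9  9  8  8  8  8  8  8  9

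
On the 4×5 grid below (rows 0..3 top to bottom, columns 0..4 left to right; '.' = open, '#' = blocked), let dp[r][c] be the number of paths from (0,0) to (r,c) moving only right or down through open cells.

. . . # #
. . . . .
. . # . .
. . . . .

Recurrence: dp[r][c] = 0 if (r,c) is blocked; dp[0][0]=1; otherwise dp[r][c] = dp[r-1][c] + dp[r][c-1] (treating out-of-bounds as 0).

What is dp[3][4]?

13

r\c   0   1   2   3   4
  0   1   1   1   0   0
  1   1   2   3   3   3
  2   1   3   0   3   6
  3   1   4   4   7  13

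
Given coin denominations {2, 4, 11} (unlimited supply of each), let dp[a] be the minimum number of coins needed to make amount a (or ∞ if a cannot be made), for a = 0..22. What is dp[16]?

 a  0  1  2  3  4  5  6  7  8  9 10 11 12 13 14 15 16 17 18 19 20 21 22
dp  0  -  1  -  1  -  2  -  2  -  3  1  3  2  4  2  4  3  5  3  5  4  2
(- denotes ∞ / unreachable)

4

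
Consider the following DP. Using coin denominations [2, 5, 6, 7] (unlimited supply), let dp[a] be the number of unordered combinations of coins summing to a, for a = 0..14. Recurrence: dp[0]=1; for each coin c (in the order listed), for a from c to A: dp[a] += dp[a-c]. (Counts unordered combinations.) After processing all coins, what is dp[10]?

3

after  coin     0     1     2     3     4     5     6     7     8     9    10    11    12    13    14
          2     1     0     1     0     1     0     1     0     1     0     1     0     1     0     1
          5     1     0     1     0     1     1     1     1     1     1     2     1     2     1     2
          6     1     0     1     0     1     1     2     1     2     1     3     2     4     2     4
          7     1     0     1     0     1     1     2     2     2     2     3     3     5     4     6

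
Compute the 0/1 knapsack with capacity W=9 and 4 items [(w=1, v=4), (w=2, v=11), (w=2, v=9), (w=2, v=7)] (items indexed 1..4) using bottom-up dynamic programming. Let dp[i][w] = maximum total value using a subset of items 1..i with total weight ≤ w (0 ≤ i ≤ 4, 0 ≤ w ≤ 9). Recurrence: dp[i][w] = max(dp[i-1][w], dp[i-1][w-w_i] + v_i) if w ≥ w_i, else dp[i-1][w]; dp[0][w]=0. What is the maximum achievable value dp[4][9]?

31

i\w   0   1   2   3   4   5   6   7   8   9
  0   0   0   0   0   0   0   0   0   0   0
  1   0   4   4   4   4   4   4   4   4   4
  2   0   4  11  15  15  15  15  15  15  15
  3   0   4  11  15  20  24  24  24  24  24
  4   0   4  11  15  20  24  27  31  31  31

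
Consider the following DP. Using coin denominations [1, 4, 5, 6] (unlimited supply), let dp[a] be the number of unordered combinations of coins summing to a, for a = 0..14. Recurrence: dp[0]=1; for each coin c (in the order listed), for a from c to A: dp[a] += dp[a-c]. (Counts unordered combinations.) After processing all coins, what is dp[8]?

after  coin     0     1     2     3     4     5     6     7     8     9    10    11    12    13    14
          1     1     1     1     1     1     1     1     1     1     1     1     1     1     1     1
          4     1     1     1     1     2     2     2     2     3     3     3     3     4     4     4
          5     1     1     1     1     2     3     3     3     4     5     6     6     7     8     9
          6     1     1     1     1     2     3     4     4     5     6     8     9    11    12    14

5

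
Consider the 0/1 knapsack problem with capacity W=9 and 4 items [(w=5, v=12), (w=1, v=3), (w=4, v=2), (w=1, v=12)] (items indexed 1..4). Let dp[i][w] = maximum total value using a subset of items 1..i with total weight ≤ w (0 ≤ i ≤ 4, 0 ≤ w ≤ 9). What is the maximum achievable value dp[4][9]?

i\w   0   1   2   3   4   5   6   7   8   9
  0   0   0   0   0   0   0   0   0   0   0
  1   0   0   0   0   0  12  12  12  12  12
  2   0   3   3   3   3  12  15  15  15  15
  3   0   3   3   3   3  12  15  15  15  15
  4   0  12  15  15  15  15  24  27  27  27

27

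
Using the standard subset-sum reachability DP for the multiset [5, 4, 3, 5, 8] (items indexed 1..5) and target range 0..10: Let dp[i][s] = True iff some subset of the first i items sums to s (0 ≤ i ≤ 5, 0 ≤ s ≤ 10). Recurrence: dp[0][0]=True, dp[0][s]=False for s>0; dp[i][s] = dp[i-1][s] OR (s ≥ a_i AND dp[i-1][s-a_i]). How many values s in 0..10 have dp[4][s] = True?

i\s   0   1   2   3   4   5   6   7   8   9  10
  0   T   F   F   F   F   F   F   F   F   F   F
  1   T   F   F   F   F   T   F   F   F   F   F
  2   T   F   F   F   T   T   F   F   F   T   F
  3   T   F   F   T   T   T   F   T   T   T   F
  4   T   F   F   T   T   T   F   T   T   T   T
  5   T   F   F   T   T   T   F   T   T   T   T

8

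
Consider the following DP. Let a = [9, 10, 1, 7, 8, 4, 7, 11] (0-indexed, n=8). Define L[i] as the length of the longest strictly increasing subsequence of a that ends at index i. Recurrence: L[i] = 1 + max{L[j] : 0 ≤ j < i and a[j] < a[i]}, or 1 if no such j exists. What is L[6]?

   i    0    1    2    3    4    5    6    7
a[i]    9   10    1    7    8    4    7   11
L[i]    1    2    1    2    3    2    3    4

3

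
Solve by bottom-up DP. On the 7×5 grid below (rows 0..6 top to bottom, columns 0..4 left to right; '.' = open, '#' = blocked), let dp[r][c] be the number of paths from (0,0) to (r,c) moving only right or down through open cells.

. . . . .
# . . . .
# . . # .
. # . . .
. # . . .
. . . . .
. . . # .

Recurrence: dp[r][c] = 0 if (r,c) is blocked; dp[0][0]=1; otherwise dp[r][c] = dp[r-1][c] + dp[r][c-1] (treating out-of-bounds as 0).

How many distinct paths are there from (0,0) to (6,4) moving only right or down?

r\c   0   1   2   3   4
  0   1   1   1   1   1
  1   0   1   2   3   4
  2   0   1   3   0   4
  3   0   0   3   3   7
  4   0   0   3   6  13
  5   0   0   3   9  22
  6   0   0   3   0  22

22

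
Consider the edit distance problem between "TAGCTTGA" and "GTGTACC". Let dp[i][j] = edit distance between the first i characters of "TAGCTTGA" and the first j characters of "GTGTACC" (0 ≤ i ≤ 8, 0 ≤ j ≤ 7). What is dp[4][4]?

   ''  G  T  G  T  A  C  C
''  0  1  2  3  4  5  6  7
 T  1  1  1  2  3  4  5  6
 A  2  2  2  2  3  3  4  5
 G  3  2  3  2  3  4  4  5
 C  4  3  3  3  3  4  4  4
 T  5  4  3  4  3  4  5  5
 T  6  5  4  4  4  4  5  6
 G  7  6  5  4  5  5  5  6
 A  8  7  6  5  5  5  6  6

3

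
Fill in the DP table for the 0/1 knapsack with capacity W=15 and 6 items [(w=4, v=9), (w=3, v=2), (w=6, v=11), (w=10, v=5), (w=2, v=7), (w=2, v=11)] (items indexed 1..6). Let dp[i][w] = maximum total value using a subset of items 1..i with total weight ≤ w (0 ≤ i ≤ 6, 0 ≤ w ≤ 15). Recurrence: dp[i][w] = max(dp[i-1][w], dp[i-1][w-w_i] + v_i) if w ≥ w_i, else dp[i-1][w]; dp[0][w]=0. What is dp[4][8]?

11

i\w   0   1   2   3   4   5   6   7   8   9  10  11  12  13  14  15
  0   0   0   0   0   0   0   0   0   0   0   0   0   0   0   0   0
  1   0   0   0   0   9   9   9   9   9   9   9   9   9   9   9   9
  2   0   0   0   2   9   9   9  11  11  11  11  11  11  11  11  11
  3   0   0   0   2   9   9  11  11  11  13  20  20  20  22  22  22
  4   0   0   0   2   9   9  11  11  11  13  20  20  20  22  22  22
  5   0   0   7   7   9   9  16  16  18  18  20  20  27  27  27  29
  6   0   0  11  11  18  18  20  20  27  27  29  29  31  31  38  38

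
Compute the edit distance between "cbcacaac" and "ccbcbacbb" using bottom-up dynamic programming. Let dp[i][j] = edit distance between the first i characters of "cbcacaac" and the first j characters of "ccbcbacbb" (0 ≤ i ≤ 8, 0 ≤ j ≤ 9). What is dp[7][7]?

4

   ''  c  c  b  c  b  a  c  b  b
''  0  1  2  3  4  5  6  7  8  9
 c  1  0  1  2  3  4  5  6  7  8
 b  2  1  1  1  2  3  4  5  6  7
 c  3  2  1  2  1  2  3  4  5  6
 a  4  3  2  2  2  2  2  3  4  5
 c  5  4  3  3  2  3  3  2  3  4
 a  6  5  4  4  3  3  3  3  3  4
 a  7  6  5  5  4  4  3  4  4  4
 c  8  7  6  6  5  5  4  3  4  5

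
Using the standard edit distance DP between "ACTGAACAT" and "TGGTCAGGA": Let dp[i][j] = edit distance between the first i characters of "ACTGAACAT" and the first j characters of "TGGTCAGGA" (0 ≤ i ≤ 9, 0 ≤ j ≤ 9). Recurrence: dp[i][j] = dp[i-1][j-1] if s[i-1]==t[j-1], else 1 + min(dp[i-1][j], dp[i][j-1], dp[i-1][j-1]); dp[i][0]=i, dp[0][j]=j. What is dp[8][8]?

6

   ''  T  G  G  T  C  A  G  G  A
''  0  1  2  3  4  5  6  7  8  9
 A  1  1  2  3  4  5  5  6  7  8
 C  2  2  2  3  4  4  5  6  7  8
 T  3  2  3  3  3  4  5  6  7  8
 G  4  3  2  3  4  4  5  5  6  7
 A  5  4  3  3  4  5  4  5  6  6
 A  6  5  4  4  4  5  5  5  6  6
 C  7  6  5  5  5  4  5  6  6  7
 A  8  7  6  6  6  5  4  5  6  6
 T  9  8  7  7  6  6  5  5  6  7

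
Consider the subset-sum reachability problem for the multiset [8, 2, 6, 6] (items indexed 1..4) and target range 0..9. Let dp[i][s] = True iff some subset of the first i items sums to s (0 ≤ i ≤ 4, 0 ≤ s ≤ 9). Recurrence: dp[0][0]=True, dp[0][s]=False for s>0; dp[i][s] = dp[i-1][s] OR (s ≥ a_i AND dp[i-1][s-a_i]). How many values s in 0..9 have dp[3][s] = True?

4

i\s   0   1   2   3   4   5   6   7   8   9
  0   T   F   F   F   F   F   F   F   F   F
  1   T   F   F   F   F   F   F   F   T   F
  2   T   F   T   F   F   F   F   F   T   F
  3   T   F   T   F   F   F   T   F   T   F
  4   T   F   T   F   F   F   T   F   T   F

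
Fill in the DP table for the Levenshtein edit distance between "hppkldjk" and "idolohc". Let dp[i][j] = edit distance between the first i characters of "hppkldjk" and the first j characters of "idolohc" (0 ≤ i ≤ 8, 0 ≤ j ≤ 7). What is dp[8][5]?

   ''  i  d  o  l  o  h  c
''  0  1  2  3  4  5  6  7
 h  1  1  2  3  4  5  5  6
 p  2  2  2  3  4  5  6  6
 p  3  3  3  3  4  5  6  7
 k  4  4  4  4  4  5  6  7
 l  5  5  5  5  4  5  6  7
 d  6  6  5  6  5  5  6  7
 j  7  7  6  6  6  6  6  7
 k  8  8  7  7  7  7  7  7

7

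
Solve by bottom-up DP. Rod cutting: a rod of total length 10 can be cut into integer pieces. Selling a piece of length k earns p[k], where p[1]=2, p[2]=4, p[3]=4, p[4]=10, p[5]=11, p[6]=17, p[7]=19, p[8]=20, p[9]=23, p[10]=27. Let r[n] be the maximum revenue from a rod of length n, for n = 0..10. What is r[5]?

12

   n    0    1    2    3    4    5    6    7    8    9   10
r[n]    0    2    4    6   10   12   17   19   21   23   27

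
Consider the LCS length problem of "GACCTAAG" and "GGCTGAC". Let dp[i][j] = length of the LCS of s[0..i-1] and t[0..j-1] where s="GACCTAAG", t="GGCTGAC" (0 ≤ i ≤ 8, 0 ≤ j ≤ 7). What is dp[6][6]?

4

   ''  G  G  C  T  G  A  C
''  0  0  0  0  0  0  0  0
 G  0  1  1  1  1  1  1  1
 A  0  1  1  1  1  1  2  2
 C  0  1  1  2  2  2  2  3
 C  0  1  1  2  2  2  2  3
 T  0  1  1  2  3  3  3  3
 A  0  1  1  2  3  3  4  4
 A  0  1  1  2  3  3  4  4
 G  0  1  2  2  3  4  4  4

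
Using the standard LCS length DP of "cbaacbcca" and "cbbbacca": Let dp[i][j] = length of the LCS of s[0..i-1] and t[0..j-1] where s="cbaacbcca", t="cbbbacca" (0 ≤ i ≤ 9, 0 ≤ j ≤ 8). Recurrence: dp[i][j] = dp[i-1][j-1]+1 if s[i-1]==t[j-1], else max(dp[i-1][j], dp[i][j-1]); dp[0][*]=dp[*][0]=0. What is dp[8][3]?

3

   ''  c  b  b  b  a  c  c  a
''  0  0  0  0  0  0  0  0  0
 c  0  1  1  1  1  1  1  1  1
 b  0  1  2  2  2  2  2  2  2
 a  0  1  2  2  2  3  3  3  3
 a  0  1  2  2  2  3  3  3  4
 c  0  1  2  2  2  3  4  4  4
 b  0  1  2  3  3  3  4  4  4
 c  0  1  2  3  3  3  4  5  5
 c  0  1  2  3  3  3  4  5  5
 a  0  1  2  3  3  4  4  5  6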